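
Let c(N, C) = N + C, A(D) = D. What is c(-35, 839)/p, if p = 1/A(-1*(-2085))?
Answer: 1676340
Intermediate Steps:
c(N, C) = C + N
p = 1/2085 (p = 1/(-1*(-2085)) = 1/2085 ≈ 0.00047962)
c(-35, 839)/p = (839 - 35)/(1/2085) = 804*2085 = 1676340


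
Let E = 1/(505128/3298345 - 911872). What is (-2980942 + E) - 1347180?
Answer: -13017553808862333209/3007667946712 ≈ -4.3281e+6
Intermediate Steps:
E = -3298345/3007667946712 (E = 1/(505128*(1/3298345) - 911872) = 1/(505128/3298345 - 911872) = 1/(-3007667946712/3298345) = -3298345/3007667946712 ≈ -1.0966e-6)
(-2980942 + E) - 1347180 = (-2980942 - 3298345/3007667946712) - 1347180 = -8965683704410861049/3007667946712 - 1347180 = -13017553808862333209/3007667946712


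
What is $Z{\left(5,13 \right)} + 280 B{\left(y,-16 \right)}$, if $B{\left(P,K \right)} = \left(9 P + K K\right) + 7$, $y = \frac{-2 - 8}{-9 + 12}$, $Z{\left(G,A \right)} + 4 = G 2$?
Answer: $65246$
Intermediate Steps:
$Z{\left(G,A \right)} = -4 + 2 G$ ($Z{\left(G,A \right)} = -4 + G 2 = -4 + 2 G$)
$y = - \frac{10}{3} \approx -3.3333$
$B{\left(P,K \right)} = 7 + K^{2} + 9 P$ ($B{\left(P,K \right)} = \left(9 P + K^{2}\right) + 7 = \left(K^{2} + 9 P\right) + 7 = 7 + K^{2} + 9 P$)
$Z{\left(5,13 \right)} + 280 B{\left(y,-16 \right)} = \left(-4 + 2 \cdot 5\right) + 280 \left(7 + \left(-16\right)^{2} + 9 \left(- \frac{10}{3}\right)\right) = \left(-4 + 10\right) + 280 \left(7 + 256 - 30\right) = 6 + 280 \cdot 233 = 6 + 65240 = 65246$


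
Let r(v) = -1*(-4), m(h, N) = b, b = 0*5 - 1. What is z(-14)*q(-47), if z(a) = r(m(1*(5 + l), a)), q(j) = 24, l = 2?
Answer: 96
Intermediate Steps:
b = -1 (b = 0 - 1 = -1)
m(h, N) = -1
r(v) = 4
z(a) = 4
z(-14)*q(-47) = 4*24 = 96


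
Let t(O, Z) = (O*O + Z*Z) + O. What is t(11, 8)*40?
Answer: 7840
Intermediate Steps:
t(O, Z) = O + O² + Z² (t(O, Z) = (O² + Z²) + O = O + O² + Z²)
t(11, 8)*40 = (11 + 11² + 8²)*40 = (11 + 121 + 64)*40 = 196*40 = 7840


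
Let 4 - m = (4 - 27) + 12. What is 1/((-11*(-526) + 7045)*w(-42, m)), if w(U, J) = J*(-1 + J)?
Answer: 1/2694510 ≈ 3.7112e-7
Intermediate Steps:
m = 15 (m = 4 - ((4 - 27) + 12) = 4 - (-23 + 12) = 4 - 1*(-11) = 4 + 11 = 15)
1/((-11*(-526) + 7045)*w(-42, m)) = 1/((-11*(-526) + 7045)*((15*(-1 + 15)))) = 1/((5786 + 7045)*((15*14))) = 1/(12831*210) = (1/12831)*(1/210) = 1/2694510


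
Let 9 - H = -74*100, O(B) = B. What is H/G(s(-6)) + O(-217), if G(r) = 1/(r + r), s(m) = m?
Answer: -89125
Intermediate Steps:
G(r) = 1/(2*r)
H = 7409 (H = 9 - (-74)*100 = 9 - 1*(-7400) = 9 + 7400 = 7409)
H/G(s(-6)) + O(-217) = 7409/(((1/2)/(-6))) - 217 = 7409/(((1/2)*(-1/6))) - 217 = 7409/(-1/12) - 217 = 7409*(-12) - 217 = -88908 - 217 = -89125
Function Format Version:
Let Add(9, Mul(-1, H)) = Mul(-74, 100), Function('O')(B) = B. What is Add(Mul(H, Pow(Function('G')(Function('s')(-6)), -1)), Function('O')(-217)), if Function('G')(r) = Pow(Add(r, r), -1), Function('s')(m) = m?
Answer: -89125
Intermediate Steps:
Function('G')(r) = Mul(Rational(1, 2), Pow(r, -1)) (Function('G')(r) = Pow(Mul(2, r), -1) = Mul(Rational(1, 2), Pow(r, -1)))
H = 7409 (H = Add(9, Mul(-1, Mul(-74, 100))) = Add(9, Mul(-1, -7400)) = Add(9, 7400) = 7409)
Add(Mul(H, Pow(Function('G')(Function('s')(-6)), -1)), Function('O')(-217)) = Add(Mul(7409, Pow(Mul(Rational(1, 2), Pow(-6, -1)), -1)), -217) = Add(Mul(7409, Pow(Mul(Rational(1, 2), Rational(-1, 6)), -1)), -217) = Add(Mul(7409, Pow(Rational(-1, 12), -1)), -217) = Add(Mul(7409, -12), -217) = Add(-88908, -217) = -89125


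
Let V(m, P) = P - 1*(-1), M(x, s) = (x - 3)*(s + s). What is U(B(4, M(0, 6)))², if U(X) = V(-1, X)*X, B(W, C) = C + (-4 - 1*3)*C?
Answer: 2196984384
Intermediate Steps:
M(x, s) = 2*s*(-3 + x) (M(x, s) = (-3 + x)*(2*s) = 2*s*(-3 + x))
V(m, P) = 1 + P (V(m, P) = P + 1 = 1 + P)
B(W, C) = -6*C (B(W, C) = C + (-4 - 3)*C = C - 7*C = -6*C)
U(X) = X*(1 + X) (U(X) = (1 + X)*X = X*(1 + X))
U(B(4, M(0, 6)))² = ((-12*6*(-3 + 0))*(1 - 12*6*(-3 + 0)))² = ((-12*6*(-3))*(1 - 12*6*(-3)))² = ((-6*(-36))*(1 - 6*(-36)))² = (216*(1 + 216))² = (216*217)² = 46872² = 2196984384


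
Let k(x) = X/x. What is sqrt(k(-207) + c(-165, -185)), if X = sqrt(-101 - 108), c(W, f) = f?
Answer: sqrt(-880785 - 23*I*sqrt(209))/69 ≈ 0.0025674 - 13.601*I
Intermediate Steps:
X = I*sqrt(209) (X = sqrt(-209) = I*sqrt(209) ≈ 14.457*I)
k(x) = I*sqrt(209)/x (k(x) = (I*sqrt(209))/x = I*sqrt(209)/x)
sqrt(k(-207) + c(-165, -185)) = sqrt(I*sqrt(209)/(-207) - 185) = sqrt(I*sqrt(209)*(-1/207) - 185) = sqrt(-I*sqrt(209)/207 - 185) = sqrt(-185 - I*sqrt(209)/207)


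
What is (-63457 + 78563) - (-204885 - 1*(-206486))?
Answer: 13505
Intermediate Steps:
(-63457 + 78563) - (-204885 - 1*(-206486)) = 15106 - (-204885 + 206486) = 15106 - 1*1601 = 15106 - 1601 = 13505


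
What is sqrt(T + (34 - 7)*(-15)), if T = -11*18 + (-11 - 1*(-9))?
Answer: 11*I*sqrt(5) ≈ 24.597*I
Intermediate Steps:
T = -200 (T = -198 + (-11 + 9) = -198 - 2 = -200)
sqrt(T + (34 - 7)*(-15)) = sqrt(-200 + (34 - 7)*(-15)) = sqrt(-200 + 27*(-15)) = sqrt(-200 - 405) = sqrt(-605) = 11*I*sqrt(5)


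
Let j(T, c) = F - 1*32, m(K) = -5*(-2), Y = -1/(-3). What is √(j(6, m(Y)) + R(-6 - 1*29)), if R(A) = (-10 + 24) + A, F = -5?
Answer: I*√58 ≈ 7.6158*I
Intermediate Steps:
Y = ⅓ (Y = -1*(-⅓) = ⅓ ≈ 0.33333)
R(A) = 14 + A
m(K) = 10
j(T, c) = -37 (j(T, c) = -5 - 1*32 = -5 - 32 = -37)
√(j(6, m(Y)) + R(-6 - 1*29)) = √(-37 + (14 + (-6 - 1*29))) = √(-37 + (14 + (-6 - 29))) = √(-37 + (14 - 35)) = √(-37 - 21) = √(-58) = I*√58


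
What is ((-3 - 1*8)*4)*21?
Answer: -924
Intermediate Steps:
((-3 - 1*8)*4)*21 = ((-3 - 8)*4)*21 = -11*4*21 = -44*21 = -924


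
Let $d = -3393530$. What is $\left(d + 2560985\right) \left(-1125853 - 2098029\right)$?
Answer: $2684026839690$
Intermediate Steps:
$\left(d + 2560985\right) \left(-1125853 - 2098029\right) = \left(-3393530 + 2560985\right) \left(-1125853 - 2098029\right) = \left(-832545\right) \left(-3223882\right) = 2684026839690$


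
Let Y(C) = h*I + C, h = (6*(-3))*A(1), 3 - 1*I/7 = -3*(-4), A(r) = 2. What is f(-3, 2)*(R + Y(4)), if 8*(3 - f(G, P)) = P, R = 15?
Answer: 25157/4 ≈ 6289.3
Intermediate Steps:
I = -63 (I = 21 - (-21)*(-4) = 21 - 7*12 = 21 - 84 = -63)
h = -36 (h = (6*(-3))*2 = -18*2 = -36)
f(G, P) = 3 - P/8
Y(C) = 2268 + C (Y(C) = -36*(-63) + C = 2268 + C)
f(-3, 2)*(R + Y(4)) = (3 - ⅛*2)*(15 + (2268 + 4)) = (3 - ¼)*(15 + 2272) = (11/4)*2287 = 25157/4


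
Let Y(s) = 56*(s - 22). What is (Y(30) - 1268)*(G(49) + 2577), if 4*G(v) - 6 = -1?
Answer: -2114165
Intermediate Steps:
Y(s) = -1232 + 56*s (Y(s) = 56*(-22 + s) = -1232 + 56*s)
G(v) = 5/4 (G(v) = 3/2 + (¼)*(-1) = 3/2 - ¼ = 5/4)
(Y(30) - 1268)*(G(49) + 2577) = ((-1232 + 56*30) - 1268)*(5/4 + 2577) = ((-1232 + 1680) - 1268)*(10313/4) = (448 - 1268)*(10313/4) = -820*10313/4 = -2114165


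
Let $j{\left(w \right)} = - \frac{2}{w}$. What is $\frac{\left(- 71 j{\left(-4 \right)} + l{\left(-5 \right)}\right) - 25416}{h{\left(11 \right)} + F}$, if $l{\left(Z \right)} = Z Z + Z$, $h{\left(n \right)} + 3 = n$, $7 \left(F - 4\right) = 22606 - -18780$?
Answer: $- \frac{356041}{82940} \approx -4.2928$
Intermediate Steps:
$F = \frac{41414}{7}$ ($F = 4 + \frac{22606 - -18780}{7} = 4 + \frac{22606 + 18780}{7} = 4 + \frac{1}{7} \cdot 41386 = 4 + \frac{41386}{7} = \frac{41414}{7} \approx 5916.3$)
$h{\left(n \right)} = -3 + n$
$l{\left(Z \right)} = Z + Z^{2}$ ($l{\left(Z \right)} = Z^{2} + Z = Z + Z^{2}$)
$\frac{\left(- 71 j{\left(-4 \right)} + l{\left(-5 \right)}\right) - 25416}{h{\left(11 \right)} + F} = \frac{\left(- 71 \left(- \frac{2}{-4}\right) - 5 \left(1 - 5\right)\right) - 25416}{\left(-3 + 11\right) + \frac{41414}{7}} = \frac{\left(- 71 \left(\left(-2\right) \left(- \frac{1}{4}\right)\right) - -20\right) - 25416}{8 + \frac{41414}{7}} = \frac{\left(\left(-71\right) \frac{1}{2} + 20\right) - 25416}{\frac{41470}{7}} = \left(\left(- \frac{71}{2} + 20\right) - 25416\right) \frac{7}{41470} = \left(- \frac{31}{2} - 25416\right) \frac{7}{41470} = \left(- \frac{50863}{2}\right) \frac{7}{41470} = - \frac{356041}{82940}$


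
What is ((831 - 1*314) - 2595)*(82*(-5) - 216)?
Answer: 1300828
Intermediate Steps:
((831 - 1*314) - 2595)*(82*(-5) - 216) = ((831 - 314) - 2595)*(-410 - 216) = (517 - 2595)*(-626) = -2078*(-626) = 1300828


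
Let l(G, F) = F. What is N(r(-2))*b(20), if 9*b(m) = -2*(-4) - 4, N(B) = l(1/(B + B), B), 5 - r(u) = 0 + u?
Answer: 28/9 ≈ 3.1111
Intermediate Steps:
r(u) = 5 - u (r(u) = 5 - (0 + u) = 5 - u)
N(B) = B
b(m) = 4/9 (b(m) = (-2*(-4) - 4)/9 = (8 - 4)/9 = (⅑)*4 = 4/9)
N(r(-2))*b(20) = (5 - 1*(-2))*(4/9) = (5 + 2)*(4/9) = 7*(4/9) = 28/9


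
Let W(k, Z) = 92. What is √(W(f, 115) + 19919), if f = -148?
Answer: √20011 ≈ 141.46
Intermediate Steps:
√(W(f, 115) + 19919) = √(92 + 19919) = √20011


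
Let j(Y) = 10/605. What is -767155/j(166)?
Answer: -92825755/2 ≈ -4.6413e+7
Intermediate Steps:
j(Y) = 2/121 (j(Y) = 10*(1/605) = 2/121)
-767155/j(166) = -767155/2/121 = -767155*121/2 = -92825755/2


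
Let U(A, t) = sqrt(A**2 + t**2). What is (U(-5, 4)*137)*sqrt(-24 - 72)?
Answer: 548*I*sqrt(246) ≈ 8595.0*I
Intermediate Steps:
(U(-5, 4)*137)*sqrt(-24 - 72) = (sqrt((-5)**2 + 4**2)*137)*sqrt(-24 - 72) = (sqrt(25 + 16)*137)*sqrt(-96) = (sqrt(41)*137)*(4*I*sqrt(6)) = (137*sqrt(41))*(4*I*sqrt(6)) = 548*I*sqrt(246)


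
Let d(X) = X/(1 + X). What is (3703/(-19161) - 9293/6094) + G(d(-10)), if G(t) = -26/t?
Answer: -14664900953/583835670 ≈ -25.118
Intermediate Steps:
(3703/(-19161) - 9293/6094) + G(d(-10)) = (3703/(-19161) - 9293/6094) - 26/((-10/(1 - 10))) = (3703*(-1/19161) - 9293*1/6094) - 26/((-10/(-9))) = (-3703/19161 - 9293/6094) - 26/((-10*(-⅑))) = -200629255/116767134 - 26/10/9 = -200629255/116767134 - 26*9/10 = -200629255/116767134 - 117/5 = -14664900953/583835670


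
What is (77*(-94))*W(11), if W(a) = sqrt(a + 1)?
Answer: -14476*sqrt(3) ≈ -25073.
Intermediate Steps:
W(a) = sqrt(1 + a)
(77*(-94))*W(11) = (77*(-94))*sqrt(1 + 11) = -14476*sqrt(3)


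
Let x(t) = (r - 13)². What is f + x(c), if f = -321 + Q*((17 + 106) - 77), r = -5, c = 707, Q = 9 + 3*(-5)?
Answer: -273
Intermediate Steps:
Q = -6 (Q = 9 - 15 = -6)
x(t) = 324 (x(t) = (-5 - 13)² = (-18)² = 324)
f = -597 (f = -321 - 6*((17 + 106) - 77) = -321 - 6*(123 - 77) = -321 - 6*46 = -321 - 276 = -597)
f + x(c) = -597 + 324 = -273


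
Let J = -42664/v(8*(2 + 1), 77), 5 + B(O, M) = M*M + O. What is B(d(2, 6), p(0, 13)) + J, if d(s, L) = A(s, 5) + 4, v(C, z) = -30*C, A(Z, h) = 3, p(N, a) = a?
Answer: 20723/90 ≈ 230.26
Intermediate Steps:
d(s, L) = 7 (d(s, L) = 3 + 4 = 7)
B(O, M) = -5 + O + M² (B(O, M) = -5 + (M*M + O) = -5 + (M² + O) = -5 + (O + M²) = -5 + O + M²)
J = 5333/90 (J = -42664*(-1/(240*(2 + 1))) = -42664/((-240*3)) = -42664/((-30*24)) = -42664/(-720) = -42664*(-1/720) = 5333/90 ≈ 59.256)
B(d(2, 6), p(0, 13)) + J = (-5 + 7 + 13²) + 5333/90 = (-5 + 7 + 169) + 5333/90 = 171 + 5333/90 = 20723/90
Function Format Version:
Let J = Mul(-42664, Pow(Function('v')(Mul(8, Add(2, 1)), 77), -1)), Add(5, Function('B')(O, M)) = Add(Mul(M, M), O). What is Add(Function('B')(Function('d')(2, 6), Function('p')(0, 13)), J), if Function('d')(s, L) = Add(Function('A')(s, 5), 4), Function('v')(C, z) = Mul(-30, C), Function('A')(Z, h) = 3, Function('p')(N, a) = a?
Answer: Rational(20723, 90) ≈ 230.26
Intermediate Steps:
Function('d')(s, L) = 7 (Function('d')(s, L) = Add(3, 4) = 7)
Function('B')(O, M) = Add(-5, O, Pow(M, 2)) (Function('B')(O, M) = Add(-5, Add(Mul(M, M), O)) = Add(-5, Add(Pow(M, 2), O)) = Add(-5, Add(O, Pow(M, 2))) = Add(-5, O, Pow(M, 2)))
J = Rational(5333, 90) (J = Mul(-42664, Pow(Mul(-30, Mul(8, Add(2, 1))), -1)) = Mul(-42664, Pow(Mul(-30, Mul(8, 3)), -1)) = Mul(-42664, Pow(Mul(-30, 24), -1)) = Mul(-42664, Pow(-720, -1)) = Mul(-42664, Rational(-1, 720)) = Rational(5333, 90) ≈ 59.256)
Add(Function('B')(Function('d')(2, 6), Function('p')(0, 13)), J) = Add(Add(-5, 7, Pow(13, 2)), Rational(5333, 90)) = Add(Add(-5, 7, 169), Rational(5333, 90)) = Add(171, Rational(5333, 90)) = Rational(20723, 90)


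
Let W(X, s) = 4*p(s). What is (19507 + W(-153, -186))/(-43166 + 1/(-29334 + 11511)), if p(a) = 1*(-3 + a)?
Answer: -334199073/769347619 ≈ -0.43439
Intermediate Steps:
p(a) = -3 + a
W(X, s) = -12 + 4*s (W(X, s) = 4*(-3 + s) = -12 + 4*s)
(19507 + W(-153, -186))/(-43166 + 1/(-29334 + 11511)) = (19507 + (-12 + 4*(-186)))/(-43166 + 1/(-29334 + 11511)) = (19507 + (-12 - 744))/(-43166 + 1/(-17823)) = (19507 - 756)/(-43166 - 1/17823) = 18751/(-769347619/17823) = 18751*(-17823/769347619) = -334199073/769347619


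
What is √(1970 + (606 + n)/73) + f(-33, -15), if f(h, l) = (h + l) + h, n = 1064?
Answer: -81 + 2*√2655010/73 ≈ -36.358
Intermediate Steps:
f(h, l) = l + 2*h
√(1970 + (606 + n)/73) + f(-33, -15) = √(1970 + (606 + 1064)/73) + (-15 + 2*(-33)) = √(1970 + 1670*(1/73)) + (-15 - 66) = √(1970 + 1670/73) - 81 = √(145480/73) - 81 = 2*√2655010/73 - 81 = -81 + 2*√2655010/73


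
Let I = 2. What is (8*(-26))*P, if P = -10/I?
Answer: 1040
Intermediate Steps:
P = -5 (P = -10/2 = -10*½ = -5)
(8*(-26))*P = (8*(-26))*(-5) = -208*(-5) = 1040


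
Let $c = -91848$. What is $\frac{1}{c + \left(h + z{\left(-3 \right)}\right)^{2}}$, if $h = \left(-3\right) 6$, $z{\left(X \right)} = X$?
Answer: $- \frac{1}{91407} \approx -1.094 \cdot 10^{-5}$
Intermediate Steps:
$h = -18$
$\frac{1}{c + \left(h + z{\left(-3 \right)}\right)^{2}} = \frac{1}{-91848 + \left(-18 - 3\right)^{2}} = \frac{1}{-91848 + \left(-21\right)^{2}} = \frac{1}{-91848 + 441} = \frac{1}{-91407} = - \frac{1}{91407}$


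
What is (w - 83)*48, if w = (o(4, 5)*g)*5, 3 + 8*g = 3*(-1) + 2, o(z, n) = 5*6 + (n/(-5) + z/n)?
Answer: -7560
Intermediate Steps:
o(z, n) = 30 - n/5 + z/n (o(z, n) = 30 + (n*(-1/5) + z/n) = 30 + (-n/5 + z/n) = 30 - n/5 + z/n)
g = -1/2 (g = -3/8 + (3*(-1) + 2)/8 = -3/8 + (-3 + 2)/8 = -3/8 + (1/8)*(-1) = -3/8 - 1/8 = -1/2 ≈ -0.50000)
w = -149/2 (w = ((30 - 1/5*5 + 4/5)*(-1/2))*5 = ((30 - 1 + 4*(1/5))*(-1/2))*5 = ((30 - 1 + 4/5)*(-1/2))*5 = ((149/5)*(-1/2))*5 = -149/10*5 = -149/2 ≈ -74.500)
(w - 83)*48 = (-149/2 - 83)*48 = -315/2*48 = -7560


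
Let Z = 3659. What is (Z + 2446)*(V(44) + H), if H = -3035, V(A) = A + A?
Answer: -17991435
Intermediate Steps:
V(A) = 2*A
(Z + 2446)*(V(44) + H) = (3659 + 2446)*(2*44 - 3035) = 6105*(88 - 3035) = 6105*(-2947) = -17991435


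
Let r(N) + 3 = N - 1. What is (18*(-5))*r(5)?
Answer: -90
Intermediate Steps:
r(N) = -4 + N (r(N) = -3 + (N - 1) = -3 + (-1 + N) = -4 + N)
(18*(-5))*r(5) = (18*(-5))*(-4 + 5) = -90*1 = -90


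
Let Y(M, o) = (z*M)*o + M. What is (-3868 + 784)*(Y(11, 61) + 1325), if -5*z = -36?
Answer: -95098224/5 ≈ -1.9020e+7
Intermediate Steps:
z = 36/5 (z = -⅕*(-36) = 36/5 ≈ 7.2000)
Y(M, o) = M + 36*M*o/5 (Y(M, o) = (36*M/5)*o + M = 36*M*o/5 + M = M + 36*M*o/5)
(-3868 + 784)*(Y(11, 61) + 1325) = (-3868 + 784)*((⅕)*11*(5 + 36*61) + 1325) = -3084*((⅕)*11*(5 + 2196) + 1325) = -3084*((⅕)*11*2201 + 1325) = -3084*(24211/5 + 1325) = -3084*30836/5 = -95098224/5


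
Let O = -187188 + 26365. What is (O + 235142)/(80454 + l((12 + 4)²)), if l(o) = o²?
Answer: 74319/145990 ≈ 0.50907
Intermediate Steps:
O = -160823
(O + 235142)/(80454 + l((12 + 4)²)) = (-160823 + 235142)/(80454 + ((12 + 4)²)²) = 74319/(80454 + (16²)²) = 74319/(80454 + 256²) = 74319/(80454 + 65536) = 74319/145990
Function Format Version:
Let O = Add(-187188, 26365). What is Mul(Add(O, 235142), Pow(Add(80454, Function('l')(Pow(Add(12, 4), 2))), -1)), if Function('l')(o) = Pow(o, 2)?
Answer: Rational(74319, 145990) ≈ 0.50907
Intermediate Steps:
O = -160823
Mul(Add(O, 235142), Pow(Add(80454, Function('l')(Pow(Add(12, 4), 2))), -1)) = Mul(Add(-160823, 235142), Pow(Add(80454, Pow(Pow(Add(12, 4), 2), 2)), -1)) = Mul(74319, Pow(Add(80454, Pow(Pow(16, 2), 2)), -1)) = Mul(74319, Pow(Add(80454, Pow(256, 2)), -1)) = Mul(74319, Pow(Add(80454, 65536), -1)) = Mul(74319, Pow(145990, -1)) = Mul(74319, Rational(1, 145990)) = Rational(74319, 145990)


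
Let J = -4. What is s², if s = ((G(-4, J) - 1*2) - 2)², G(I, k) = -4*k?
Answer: 20736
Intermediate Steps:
s = 144 (s = ((-4*(-4) - 1*2) - 2)² = ((16 - 2) - 2)² = (14 - 2)² = 12² = 144)
s² = 144² = 20736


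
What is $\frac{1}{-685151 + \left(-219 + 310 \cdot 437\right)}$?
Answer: $- \frac{1}{549900} \approx -1.8185 \cdot 10^{-6}$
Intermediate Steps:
$\frac{1}{-685151 + \left(-219 + 310 \cdot 437\right)} = \frac{1}{-685151 + \left(-219 + 135470\right)} = \frac{1}{-685151 + 135251} = \frac{1}{-549900} = - \frac{1}{549900}$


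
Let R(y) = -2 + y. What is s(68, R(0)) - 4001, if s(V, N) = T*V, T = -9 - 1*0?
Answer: -4613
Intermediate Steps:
T = -9 (T = -9 + 0 = -9)
s(V, N) = -9*V
s(68, R(0)) - 4001 = -9*68 - 4001 = -612 - 4001 = -4613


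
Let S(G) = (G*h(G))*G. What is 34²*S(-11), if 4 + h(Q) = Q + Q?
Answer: -3636776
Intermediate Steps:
h(Q) = -4 + 2*Q (h(Q) = -4 + (Q + Q) = -4 + 2*Q)
S(G) = G²*(-4 + 2*G) (S(G) = (G*(-4 + 2*G))*G = G²*(-4 + 2*G))
34²*S(-11) = 34²*(2*(-11)²*(-2 - 11)) = 1156*(2*121*(-13)) = 1156*(-3146) = -3636776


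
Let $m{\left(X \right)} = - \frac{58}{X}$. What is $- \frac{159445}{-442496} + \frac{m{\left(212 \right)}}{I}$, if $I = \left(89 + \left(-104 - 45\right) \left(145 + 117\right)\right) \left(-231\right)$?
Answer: $\frac{76031757506923}{211005371187072} \approx 0.36033$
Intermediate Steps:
$I = 8997219$ ($I = \left(89 - 39038\right) \left(-231\right) = \left(-38949\right) \left(-231\right) = 8997219$)
$- \frac{159445}{-442496} + \frac{m{\left(212 \right)}}{I} = - \frac{159445}{-442496} + \frac{\left(-58\right) \frac{1}{212}}{8997219} = \left(-159445\right) \left(- \frac{1}{442496}\right) + \left(-58\right) \frac{1}{212} \cdot \frac{1}{8997219} = \frac{159445}{442496} - \frac{29}{953705214} = \frac{76031757506923}{211005371187072}$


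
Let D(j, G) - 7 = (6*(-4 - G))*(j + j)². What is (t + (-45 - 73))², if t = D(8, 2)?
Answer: 86992929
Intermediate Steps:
D(j, G) = 7 + 4*j²*(-24 - 6*G) (D(j, G) = 7 + (6*(-4 - G))*(j + j)² = 7 + (-24 - 6*G)*(2*j)² = 7 + (-24 - 6*G)*(4*j²) = 7 + 4*j²*(-24 - 6*G))
t = -9209 (t = 7 - 96*8² - 24*2*8² = 7 - 96*64 - 24*2*64 = 7 - 6144 - 3072 = -9209)
(t + (-45 - 73))² = (-9209 + (-45 - 73))² = (-9209 - 118)² = (-9327)² = 86992929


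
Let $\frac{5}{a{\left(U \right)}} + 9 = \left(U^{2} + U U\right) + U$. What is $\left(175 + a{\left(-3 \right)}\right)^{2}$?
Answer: $\frac{1113025}{36} \approx 30917.0$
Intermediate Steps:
$a{\left(U \right)} = \frac{5}{-9 + U + 2 U^{2}}$ ($a{\left(U \right)} = \frac{5}{-9 + \left(\left(U^{2} + U U\right) + U\right)} = \frac{5}{-9 + \left(\left(U^{2} + U^{2}\right) + U\right)} = \frac{5}{-9 + \left(2 U^{2} + U\right)} = \frac{5}{-9 + \left(U + 2 U^{2}\right)} = \frac{5}{-9 + U + 2 U^{2}}$)
$\left(175 + a{\left(-3 \right)}\right)^{2} = \left(175 + \frac{5}{-9 - 3 + 2 \left(-3\right)^{2}}\right)^{2} = \left(175 + \frac{5}{-9 - 3 + 2 \cdot 9}\right)^{2} = \left(175 + \frac{5}{-9 - 3 + 18}\right)^{2} = \left(175 + \frac{5}{6}\right)^{2} = \left(\frac{1055}{6}\right)^{2} = \frac{1113025}{36}$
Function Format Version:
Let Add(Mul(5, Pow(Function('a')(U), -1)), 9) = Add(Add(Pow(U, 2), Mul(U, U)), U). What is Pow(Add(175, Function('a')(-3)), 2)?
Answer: Rational(1113025, 36) ≈ 30917.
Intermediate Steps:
Function('a')(U) = Mul(5, Pow(Add(-9, U, Mul(2, Pow(U, 2))), -1)) (Function('a')(U) = Mul(5, Pow(Add(-9, Add(Add(Pow(U, 2), Mul(U, U)), U)), -1)) = Mul(5, Pow(Add(-9, Add(Add(Pow(U, 2), Pow(U, 2)), U)), -1)) = Mul(5, Pow(Add(-9, Add(Mul(2, Pow(U, 2)), U)), -1)) = Mul(5, Pow(Add(-9, Add(U, Mul(2, Pow(U, 2)))), -1)) = Mul(5, Pow(Add(-9, U, Mul(2, Pow(U, 2))), -1)))
Pow(Add(175, Function('a')(-3)), 2) = Pow(Add(175, Mul(5, Pow(Add(-9, -3, Mul(2, Pow(-3, 2))), -1))), 2) = Pow(Add(175, Mul(5, Pow(Add(-9, -3, Mul(2, 9)), -1))), 2) = Pow(Add(175, Mul(5, Pow(Add(-9, -3, 18), -1))), 2) = Pow(Add(175, Mul(5, Pow(6, -1))), 2) = Pow(Add(175, Mul(5, Rational(1, 6))), 2) = Pow(Add(175, Rational(5, 6)), 2) = Pow(Rational(1055, 6), 2) = Rational(1113025, 36)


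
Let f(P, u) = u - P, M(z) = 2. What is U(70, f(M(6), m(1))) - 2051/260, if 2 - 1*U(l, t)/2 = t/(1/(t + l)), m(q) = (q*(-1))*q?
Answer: 103509/260 ≈ 398.11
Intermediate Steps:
m(q) = -q² (m(q) = (-q)*q = -q²)
U(l, t) = 4 - 2*t*(l + t) (U(l, t) = 4 - 2*t/(1/(t + l)) = 4 - 2*t/(1/(l + t)) = 4 - 2*t*(l + t))
U(70, f(M(6), m(1))) - 2051/260 = (4 - 2*(-1*1² - 1*2)² - 2*70*(-1*1² - 1*2)) - 2051/260 = (4 - 2*(-1*1 - 2)² - 2*70*(-1*1 - 2)) - 2051/260 = (4 - 2*(-1 - 2)² - 2*70*(-1 - 2)) - 1*2051/260 = (4 - 2*(-3)² - 2*70*(-3)) - 2051/260 = (4 - 2*9 + 420) - 2051/260 = (4 - 18 + 420) - 2051/260 = 406 - 2051/260 = 103509/260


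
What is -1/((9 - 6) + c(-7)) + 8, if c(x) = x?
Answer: 33/4 ≈ 8.2500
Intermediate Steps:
-1/((9 - 6) + c(-7)) + 8 = -1/((9 - 6) - 7) + 8 = -1/(3 - 7) + 8 = -1/(-4) + 8 = -1/4*(-1) + 8 = 1/4 + 8 = 33/4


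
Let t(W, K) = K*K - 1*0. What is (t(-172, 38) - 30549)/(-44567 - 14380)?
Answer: 29105/58947 ≈ 0.49375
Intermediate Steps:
t(W, K) = K**2 (t(W, K) = K**2 + 0 = K**2)
(t(-172, 38) - 30549)/(-44567 - 14380) = (38**2 - 30549)/(-44567 - 14380) = (1444 - 30549)/(-58947) = -29105*(-1/58947) = 29105/58947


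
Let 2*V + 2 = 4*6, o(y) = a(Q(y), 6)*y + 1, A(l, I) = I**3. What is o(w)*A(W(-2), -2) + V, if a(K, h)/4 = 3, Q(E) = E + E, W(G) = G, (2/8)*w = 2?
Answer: -765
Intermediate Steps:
w = 8 (w = 4*2 = 8)
Q(E) = 2*E
a(K, h) = 12 (a(K, h) = 4*3 = 12)
o(y) = 1 + 12*y (o(y) = 12*y + 1 = 1 + 12*y)
V = 11 (V = -1 + (4*6)/2 = -1 + (1/2)*24 = -1 + 12 = 11)
o(w)*A(W(-2), -2) + V = (1 + 12*8)*(-2)**3 + 11 = (1 + 96)*(-8) + 11 = 97*(-8) + 11 = -776 + 11 = -765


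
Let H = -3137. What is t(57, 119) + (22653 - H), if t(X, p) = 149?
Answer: 25939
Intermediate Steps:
t(57, 119) + (22653 - H) = 149 + (22653 - 1*(-3137)) = 149 + (22653 + 3137) = 149 + 25790 = 25939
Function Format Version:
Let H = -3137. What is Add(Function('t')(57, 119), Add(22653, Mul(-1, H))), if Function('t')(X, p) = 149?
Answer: 25939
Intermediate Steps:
Add(Function('t')(57, 119), Add(22653, Mul(-1, H))) = Add(149, Add(22653, Mul(-1, -3137))) = Add(149, Add(22653, 3137)) = Add(149, 25790) = 25939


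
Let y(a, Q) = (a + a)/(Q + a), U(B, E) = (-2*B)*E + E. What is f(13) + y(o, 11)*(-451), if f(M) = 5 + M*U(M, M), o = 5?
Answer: -36015/8 ≈ -4501.9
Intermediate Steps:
U(B, E) = E - 2*B*E (U(B, E) = -2*B*E + E = E - 2*B*E)
f(M) = 5 + M²*(1 - 2*M) (f(M) = 5 + M*(M*(1 - 2*M)) = 5 + M²*(1 - 2*M))
y(a, Q) = 2*a/(Q + a) (y(a, Q) = (2*a)/(Q + a) = 2*a/(Q + a))
f(13) + y(o, 11)*(-451) = (5 + 13²*(1 - 2*13)) + (2*5/(11 + 5))*(-451) = (5 + 169*(1 - 26)) + (2*5/16)*(-451) = (5 + 169*(-25)) + (2*5*(1/16))*(-451) = (5 - 4225) + (5/8)*(-451) = -4220 - 2255/8 = -36015/8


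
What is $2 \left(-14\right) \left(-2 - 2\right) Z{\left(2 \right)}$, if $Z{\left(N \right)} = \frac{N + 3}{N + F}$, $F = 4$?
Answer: $\frac{280}{3} \approx 93.333$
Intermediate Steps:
$Z{\left(N \right)} = \frac{3 + N}{4 + N}$ ($Z{\left(N \right)} = \frac{N + 3}{N + 4} = \frac{3 + N}{4 + N}$)
$2 \left(-14\right) \left(-2 - 2\right) Z{\left(2 \right)} = 2 \left(-14\right) \left(-2 - 2\right) \frac{3 + 2}{4 + 2} = - 28 \left(- 4 \cdot \frac{1}{6} \cdot 5\right) = - 28 \left(\left(-4\right) \frac{5}{6}\right) = \left(-28\right) \left(- \frac{10}{3}\right) = \frac{280}{3}$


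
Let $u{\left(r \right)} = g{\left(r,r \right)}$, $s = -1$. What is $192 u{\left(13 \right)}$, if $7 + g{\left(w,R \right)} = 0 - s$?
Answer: $-1152$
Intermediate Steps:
$g{\left(w,R \right)} = -6$ ($g{\left(w,R \right)} = -7 + \left(0 - -1\right) = -7 + \left(0 + 1\right) = -7 + 1 = -6$)
$u{\left(r \right)} = -6$
$192 u{\left(13 \right)} = 192 \left(-6\right) = -1152$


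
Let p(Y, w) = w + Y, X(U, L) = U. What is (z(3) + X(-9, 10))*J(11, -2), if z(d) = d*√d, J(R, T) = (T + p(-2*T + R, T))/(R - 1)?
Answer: -99/10 + 33*√3/10 ≈ -4.1842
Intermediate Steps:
p(Y, w) = Y + w
J(R, T) = R/(-1 + R) (J(R, T) = (T + ((-2*T + R) + T))/(R - 1) = (T + ((R - 2*T) + T))/(-1 + R) = (T + (R - T))/(-1 + R) = R/(-1 + R))
z(d) = d^(3/2)
(z(3) + X(-9, 10))*J(11, -2) = (3^(3/2) - 9)*(11/(-1 + 11)) = (3*√3 - 9)*(11/10) = (-9 + 3*√3)*(11*(⅒)) = (-9 + 3*√3)*(11/10) = -99/10 + 33*√3/10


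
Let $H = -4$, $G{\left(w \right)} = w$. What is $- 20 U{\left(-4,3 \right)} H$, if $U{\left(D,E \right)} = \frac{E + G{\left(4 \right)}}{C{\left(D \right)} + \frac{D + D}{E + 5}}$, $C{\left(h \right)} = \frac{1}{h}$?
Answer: $-448$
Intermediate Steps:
$U{\left(D,E \right)} = \frac{4 + E}{\frac{1}{D} + \frac{2 D}{5 + E}}$ ($U{\left(D,E \right)} = \frac{E + 4}{\frac{1}{D} + \frac{D + D}{E + 5}} = \frac{4 + E}{\frac{1}{D} + \frac{2 D}{5 + E}}$)
$- 20 U{\left(-4,3 \right)} H = - 20 \left(- \frac{4 \left(20 + 3^{2} + 9 \cdot 3\right)}{5 + 3 + 2 \left(-4\right)^{2}}\right) \left(-4\right) = - 20 \left(- \frac{4 \left(20 + 9 + 27\right)}{5 + 3 + 2 \cdot 16}\right) \left(-4\right) = - 20 \left(\left(-4\right) \frac{1}{5 + 3 + 32} \cdot 56\right) \left(-4\right) = - 20 \left(\left(-4\right) \frac{1}{40} \cdot 56\right) \left(-4\right) = \left(-20\right) \left(- \frac{28}{5}\right) \left(-4\right) = 112 \left(-4\right) = -448$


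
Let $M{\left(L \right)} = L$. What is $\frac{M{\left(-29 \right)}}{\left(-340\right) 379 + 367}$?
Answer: $\frac{29}{128493} \approx 0.00022569$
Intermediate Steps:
$\frac{M{\left(-29 \right)}}{\left(-340\right) 379 + 367} = - \frac{29}{\left(-340\right) 379 + 367} = - \frac{29}{-128860 + 367} = - \frac{29}{-128493} = \left(-29\right) \left(- \frac{1}{128493}\right) = \frac{29}{128493}$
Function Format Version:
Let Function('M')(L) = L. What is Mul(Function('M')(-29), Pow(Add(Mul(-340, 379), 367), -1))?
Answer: Rational(29, 128493) ≈ 0.00022569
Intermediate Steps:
Mul(Function('M')(-29), Pow(Add(Mul(-340, 379), 367), -1)) = Mul(-29, Pow(Add(Mul(-340, 379), 367), -1)) = Mul(-29, Pow(Add(-128860, 367), -1)) = Mul(-29, Pow(-128493, -1)) = Mul(-29, Rational(-1, 128493)) = Rational(29, 128493)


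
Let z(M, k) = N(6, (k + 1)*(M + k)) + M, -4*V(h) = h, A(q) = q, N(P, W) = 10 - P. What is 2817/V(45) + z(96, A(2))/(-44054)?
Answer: -27578054/110135 ≈ -250.40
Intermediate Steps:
V(h) = -h/4
z(M, k) = 4 + M (z(M, k) = (10 - 1*6) + M = (10 - 6) + M = 4 + M)
2817/V(45) + z(96, A(2))/(-44054) = 2817/((-¼*45)) + (4 + 96)/(-44054) = 2817/(-45/4) + 100*(-1/44054) = 2817*(-4/45) - 50/22027 = -1252/5 - 50/22027 = -27578054/110135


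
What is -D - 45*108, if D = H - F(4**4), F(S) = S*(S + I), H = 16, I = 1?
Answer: 60916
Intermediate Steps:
F(S) = S*(1 + S) (F(S) = S*(S + 1) = S*(1 + S))
D = -65776 (D = 16 - 4**4*(1 + 4**4) = 16 - 256*(1 + 256) = 16 - 256*257 = 16 - 1*65792 = 16 - 65792 = -65776)
-D - 45*108 = -1*(-65776) - 45*108 = 65776 - 4860 = 60916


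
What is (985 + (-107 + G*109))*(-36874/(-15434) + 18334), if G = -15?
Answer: -107116949655/7717 ≈ -1.3881e+7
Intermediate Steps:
(985 + (-107 + G*109))*(-36874/(-15434) + 18334) = (985 + (-107 - 15*109))*(-36874/(-15434) + 18334) = (985 + (-107 - 1635))*(-36874*(-1/15434) + 18334) = (985 - 1742)*(18437/7717 + 18334) = -757*141501915/7717 = -107116949655/7717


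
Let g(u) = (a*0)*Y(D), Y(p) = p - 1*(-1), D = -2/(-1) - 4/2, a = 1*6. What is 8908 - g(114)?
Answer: 8908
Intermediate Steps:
a = 6
D = 0 (D = -2*(-1) - 4*½ = 2 - 2 = 0)
Y(p) = 1 + p (Y(p) = p + 1 = 1 + p)
g(u) = 0 (g(u) = (6*0)*(1 + 0) = 0*1 = 0)
8908 - g(114) = 8908 - 1*0 = 8908 + 0 = 8908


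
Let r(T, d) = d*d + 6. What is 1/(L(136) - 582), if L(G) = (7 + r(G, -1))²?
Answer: -1/386 ≈ -0.0025907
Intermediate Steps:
r(T, d) = 6 + d² (r(T, d) = d² + 6 = 6 + d²)
L(G) = 196 (L(G) = (7 + (6 + (-1)²))² = (7 + (6 + 1))² = (7 + 7)² = 14² = 196)
1/(L(136) - 582) = 1/(196 - 582) = 1/(-386) = -1/386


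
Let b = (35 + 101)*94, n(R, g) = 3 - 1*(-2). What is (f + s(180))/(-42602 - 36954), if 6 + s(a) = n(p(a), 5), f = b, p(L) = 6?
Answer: -12783/79556 ≈ -0.16068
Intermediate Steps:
n(R, g) = 5 (n(R, g) = 3 + 2 = 5)
b = 12784 (b = 136*94 = 12784)
f = 12784
s(a) = -1 (s(a) = -6 + 5 = -1)
(f + s(180))/(-42602 - 36954) = (12784 - 1)/(-42602 - 36954) = 12783/(-79556) = 12783*(-1/79556) = -12783/79556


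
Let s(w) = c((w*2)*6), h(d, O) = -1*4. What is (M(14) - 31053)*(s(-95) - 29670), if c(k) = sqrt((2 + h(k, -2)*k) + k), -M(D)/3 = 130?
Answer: 932913810 - 31443*sqrt(3422) ≈ 9.3107e+8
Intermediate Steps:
M(D) = -390 (M(D) = -3*130 = -390)
h(d, O) = -4
c(k) = sqrt(2 - 3*k) (c(k) = sqrt((2 - 4*k) + k) = sqrt(2 - 3*k))
s(w) = sqrt(2 - 36*w) (s(w) = sqrt(2 - 3*w*2*6) = sqrt(2 - 3*2*w*6) = sqrt(2 - 36*w))
(M(14) - 31053)*(s(-95) - 29670) = (-390 - 31053)*(sqrt(2 - 36*(-95)) - 29670) = -31443*(sqrt(2 + 3420) - 29670) = -31443*(sqrt(3422) - 29670) = -31443*(-29670 + sqrt(3422)) = 932913810 - 31443*sqrt(3422)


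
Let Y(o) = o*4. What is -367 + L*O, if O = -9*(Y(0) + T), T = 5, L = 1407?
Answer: -63682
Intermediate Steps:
Y(o) = 4*o
O = -45 (O = -9*(4*0 + 5) = -9*(0 + 5) = -9*5 = -45)
-367 + L*O = -367 + 1407*(-45) = -367 - 63315 = -63682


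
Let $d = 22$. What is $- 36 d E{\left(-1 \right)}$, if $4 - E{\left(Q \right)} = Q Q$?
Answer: $-2376$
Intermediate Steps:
$E{\left(Q \right)} = 4 - Q^{2}$ ($E{\left(Q \right)} = 4 - Q Q = 4 - Q^{2}$)
$- 36 d E{\left(-1 \right)} = \left(-36\right) 22 \left(4 - \left(-1\right)^{2}\right) = - 792 \left(4 - 1\right) = \left(-792\right) 3 = -2376$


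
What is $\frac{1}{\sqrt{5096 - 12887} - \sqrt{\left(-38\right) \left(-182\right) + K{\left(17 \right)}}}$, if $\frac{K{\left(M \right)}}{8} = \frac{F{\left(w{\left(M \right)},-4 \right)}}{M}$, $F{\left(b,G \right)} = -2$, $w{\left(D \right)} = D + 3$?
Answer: $- \frac{17}{2 \sqrt{499613} - 119 i \sqrt{159}} \approx -0.0056546 - 0.0060021 i$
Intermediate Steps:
$w{\left(D \right)} = 3 + D$
$K{\left(M \right)} = - \frac{16}{M}$ ($K{\left(M \right)} = 8 \left(- \frac{2}{M}\right) = - \frac{16}{M}$)
$\frac{1}{\sqrt{5096 - 12887} - \sqrt{\left(-38\right) \left(-182\right) + K{\left(17 \right)}}} = \frac{1}{\sqrt{5096 - 12887} - \sqrt{\left(-38\right) \left(-182\right) - \frac{16}{17}}} = \frac{1}{\sqrt{-7791} - \sqrt{6916 - \frac{16}{17}}} = \frac{1}{7 i \sqrt{159} - \sqrt{6916 - \frac{16}{17}}} = \frac{1}{7 i \sqrt{159} - \sqrt{\frac{117556}{17}}} = \frac{1}{7 i \sqrt{159} - \frac{2 \sqrt{499613}}{17}} = \frac{1}{- \frac{2 \sqrt{499613}}{17} + 7 i \sqrt{159}}$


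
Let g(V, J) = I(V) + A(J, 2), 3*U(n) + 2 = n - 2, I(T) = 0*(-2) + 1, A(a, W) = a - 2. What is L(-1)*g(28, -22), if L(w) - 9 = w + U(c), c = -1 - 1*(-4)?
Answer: -529/3 ≈ -176.33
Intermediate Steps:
A(a, W) = -2 + a
c = 3 (c = -1 + 4 = 3)
I(T) = 1 (I(T) = 0 + 1 = 1)
U(n) = -4/3 + n/3 (U(n) = -⅔ + (n - 2)/3 = -⅔ + (-2 + n)/3 = -⅔ + (-⅔ + n/3) = -4/3 + n/3)
g(V, J) = -1 + J (g(V, J) = 1 + (-2 + J) = -1 + J)
L(w) = 26/3 + w (L(w) = 9 + (w + (-4/3 + (⅓)*3)) = 9 + (w + (-4/3 + 1)) = 9 + (w - ⅓) = 9 + (-⅓ + w) = 26/3 + w)
L(-1)*g(28, -22) = (26/3 - 1)*(-1 - 22) = (23/3)*(-23) = -529/3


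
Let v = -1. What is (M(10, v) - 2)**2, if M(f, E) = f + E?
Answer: 49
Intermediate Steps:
M(f, E) = E + f
(M(10, v) - 2)**2 = ((-1 + 10) - 2)**2 = (9 - 2)**2 = 7**2 = 49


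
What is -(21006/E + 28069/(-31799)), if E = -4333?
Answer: 789592771/137785067 ≈ 5.7306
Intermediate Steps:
-(21006/E + 28069/(-31799)) = -(21006/(-4333) + 28069/(-31799)) = -(21006*(-1/4333) + 28069*(-1/31799)) = -(-21006/4333 - 28069/31799) = -1*(-789592771/137785067) = 789592771/137785067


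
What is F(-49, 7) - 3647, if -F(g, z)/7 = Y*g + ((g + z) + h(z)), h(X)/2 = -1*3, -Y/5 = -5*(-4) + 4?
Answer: -44471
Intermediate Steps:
Y = -120 (Y = -5*(-5*(-4) + 4) = -5*(20 + 4) = -5*24 = -120)
h(X) = -6 (h(X) = 2*(-1*3) = 2*(-3) = -6)
F(g, z) = 42 - 7*z + 833*g (F(g, z) = -7*(-120*g + ((g + z) - 6)) = -7*(-120*g + (-6 + g + z)) = -7*(-6 + z - 119*g) = 42 - 7*z + 833*g)
F(-49, 7) - 3647 = (42 - 7*7 + 833*(-49)) - 3647 = (42 - 49 - 40817) - 3647 = -40824 - 3647 = -44471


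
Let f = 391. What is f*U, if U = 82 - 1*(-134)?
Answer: 84456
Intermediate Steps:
U = 216 (U = 82 + 134 = 216)
f*U = 391*216 = 84456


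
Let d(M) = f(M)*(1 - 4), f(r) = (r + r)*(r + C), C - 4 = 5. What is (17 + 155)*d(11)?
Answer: -227040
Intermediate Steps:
C = 9 (C = 4 + 5 = 9)
f(r) = 2*r*(9 + r) (f(r) = (r + r)*(r + 9) = (2*r)*(9 + r) = 2*r*(9 + r))
d(M) = -6*M*(9 + M) (d(M) = (2*M*(9 + M))*(1 - 4) = (2*M*(9 + M))*(-3) = -6*M*(9 + M))
(17 + 155)*d(11) = (17 + 155)*(-6*11*(9 + 11)) = 172*(-6*11*20) = 172*(-1320) = -227040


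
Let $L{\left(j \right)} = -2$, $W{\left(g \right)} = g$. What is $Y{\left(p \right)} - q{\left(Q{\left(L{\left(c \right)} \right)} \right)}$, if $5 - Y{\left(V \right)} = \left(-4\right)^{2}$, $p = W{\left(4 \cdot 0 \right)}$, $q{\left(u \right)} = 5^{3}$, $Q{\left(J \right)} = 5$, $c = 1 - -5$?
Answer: $-136$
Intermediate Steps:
$c = 6$ ($c = 1 + 5 = 6$)
$q{\left(u \right)} = 125$
$p = 0$ ($p = 4 \cdot 0 = 0$)
$Y{\left(V \right)} = -11$ ($Y{\left(V \right)} = 5 - \left(-4\right)^{2} = 5 - 16 = -11$)
$Y{\left(p \right)} - q{\left(Q{\left(L{\left(c \right)} \right)} \right)} = -11 - 125 = -136$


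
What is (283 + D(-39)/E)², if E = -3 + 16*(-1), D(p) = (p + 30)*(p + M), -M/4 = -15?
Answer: 30980356/361 ≈ 85818.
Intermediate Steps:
M = 60 (M = -4*(-15) = 60)
D(p) = (30 + p)*(60 + p) (D(p) = (p + 30)*(p + 60) = (30 + p)*(60 + p))
E = -19 (E = -3 - 16 = -19)
(283 + D(-39)/E)² = (283 + (1800 + (-39)² + 90*(-39))/(-19))² = (283 + (1800 + 1521 - 3510)*(-1/19))² = (283 - 189*(-1/19))² = (283 + 189/19)² = (5566/19)² = 30980356/361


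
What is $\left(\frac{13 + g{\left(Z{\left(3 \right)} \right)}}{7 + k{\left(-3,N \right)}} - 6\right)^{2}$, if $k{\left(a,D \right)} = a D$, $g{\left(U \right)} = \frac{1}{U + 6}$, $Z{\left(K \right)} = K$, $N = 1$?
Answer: $\frac{2401}{324} \approx 7.4105$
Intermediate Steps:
$g{\left(U \right)} = \frac{1}{6 + U}$
$k{\left(a,D \right)} = D a$
$\left(\frac{13 + g{\left(Z{\left(3 \right)} \right)}}{7 + k{\left(-3,N \right)}} - 6\right)^{2} = \left(\frac{13 + \frac{1}{6 + 3}}{7 + 1 \left(-3\right)} - 6\right)^{2} = \left(\frac{13 + \frac{1}{9}}{7 - 3} - 6\right)^{2} = \left(\frac{13 + \frac{1}{9}}{4} - 6\right)^{2} = \left(\frac{118}{9} \cdot \frac{1}{4} - 6\right)^{2} = \left(\frac{59}{18} - 6\right)^{2} = \left(- \frac{49}{18}\right)^{2} = \frac{2401}{324}$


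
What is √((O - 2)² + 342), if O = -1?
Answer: 3*√39 ≈ 18.735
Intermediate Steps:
√((O - 2)² + 342) = √((-1 - 2)² + 342) = √((-3)² + 342) = √(9 + 342) = √351 = 3*√39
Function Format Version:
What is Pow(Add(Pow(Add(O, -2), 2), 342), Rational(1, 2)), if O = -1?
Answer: Mul(3, Pow(39, Rational(1, 2))) ≈ 18.735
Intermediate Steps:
Pow(Add(Pow(Add(O, -2), 2), 342), Rational(1, 2)) = Pow(Add(Pow(Add(-1, -2), 2), 342), Rational(1, 2)) = Pow(Add(Pow(-3, 2), 342), Rational(1, 2)) = Pow(Add(9, 342), Rational(1, 2)) = Pow(351, Rational(1, 2)) = Mul(3, Pow(39, Rational(1, 2)))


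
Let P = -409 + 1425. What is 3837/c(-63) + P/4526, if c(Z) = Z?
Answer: -2883709/47523 ≈ -60.680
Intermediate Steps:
P = 1016
3837/c(-63) + P/4526 = 3837/(-63) + 1016/4526 = 3837*(-1/63) + 1016*(1/4526) = -1279/21 + 508/2263 = -2883709/47523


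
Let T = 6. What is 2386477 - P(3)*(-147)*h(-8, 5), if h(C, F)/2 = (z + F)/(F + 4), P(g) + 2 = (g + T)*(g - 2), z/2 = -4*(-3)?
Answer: 7179325/3 ≈ 2.3931e+6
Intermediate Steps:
z = 24 (z = 2*(-4*(-3)) = 2*12 = 24)
P(g) = -2 + (-2 + g)*(6 + g) (P(g) = -2 + (g + 6)*(g - 2) = -2 + (6 + g)*(-2 + g) = -2 + (-2 + g)*(6 + g))
h(C, F) = 2*(24 + F)/(4 + F) (h(C, F) = 2*((24 + F)/(F + 4)) = 2*((24 + F)/(4 + F)) = 2*(24 + F)/(4 + F))
2386477 - P(3)*(-147)*h(-8, 5) = 2386477 - (-14 + 3**2 + 4*3)*(-147)*2*(24 + 5)/(4 + 5) = 2386477 - (-14 + 9 + 12)*(-147)*2*29/9 = 2386477 - 7*(-147)*2*(1/9)*29 = 2386477 - (-1029)*58/9 = 2386477 - 1*(-19894/3) = 2386477 + 19894/3 = 7179325/3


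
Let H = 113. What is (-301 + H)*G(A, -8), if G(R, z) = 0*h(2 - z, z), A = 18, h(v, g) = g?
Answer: 0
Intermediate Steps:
G(R, z) = 0 (G(R, z) = 0*z = 0)
(-301 + H)*G(A, -8) = (-301 + 113)*0 = -188*0 = 0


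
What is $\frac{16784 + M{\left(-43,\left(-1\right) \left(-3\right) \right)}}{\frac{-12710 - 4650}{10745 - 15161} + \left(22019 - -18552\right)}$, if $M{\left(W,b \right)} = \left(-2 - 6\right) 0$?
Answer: $\frac{4632384}{11198681} \approx 0.41365$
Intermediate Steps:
$M{\left(W,b \right)} = 0$ ($M{\left(W,b \right)} = \left(-8\right) 0 = 0$)
$\frac{16784 + M{\left(-43,\left(-1\right) \left(-3\right) \right)}}{\frac{-12710 - 4650}{10745 - 15161} + \left(22019 - -18552\right)} = \frac{16784 + 0}{\frac{-12710 - 4650}{10745 - 15161} + \left(22019 - -18552\right)} = \frac{16784}{- \frac{17360}{-4416} + \left(22019 + 18552\right)} = \frac{16784}{\left(-17360\right) \left(- \frac{1}{4416}\right) + 40571} = \frac{16784}{\frac{1085}{276} + 40571} = \frac{16784}{\frac{11198681}{276}} = 16784 \cdot \frac{276}{11198681} = \frac{4632384}{11198681}$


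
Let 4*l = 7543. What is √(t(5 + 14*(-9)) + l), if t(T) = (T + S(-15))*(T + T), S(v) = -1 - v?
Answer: √111119/2 ≈ 166.67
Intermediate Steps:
t(T) = 2*T*(14 + T) (t(T) = (T + (-1 - 1*(-15)))*(T + T) = (T + (-1 + 15))*(2*T) = (T + 14)*(2*T) = (14 + T)*(2*T) = 2*T*(14 + T))
l = 7543/4 (l = (¼)*7543 = 7543/4 ≈ 1885.8)
√(t(5 + 14*(-9)) + l) = √(2*(5 + 14*(-9))*(14 + (5 + 14*(-9))) + 7543/4) = √(2*(5 - 126)*(14 + (5 - 126)) + 7543/4) = √(2*(-121)*(14 - 121) + 7543/4) = √(2*(-121)*(-107) + 7543/4) = √(25894 + 7543/4) = √(111119/4) = √111119/2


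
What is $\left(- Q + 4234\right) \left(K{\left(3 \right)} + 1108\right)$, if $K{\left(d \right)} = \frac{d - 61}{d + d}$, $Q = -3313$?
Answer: $\frac{24867365}{3} \approx 8.2891 \cdot 10^{6}$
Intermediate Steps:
$K{\left(d \right)} = \frac{-61 + d}{2 d}$
$\left(- Q + 4234\right) \left(K{\left(3 \right)} + 1108\right) = \left(\left(-1\right) \left(-3313\right) + 4234\right) \left(\frac{-61 + 3}{2 \cdot 3} + 1108\right) = \left(3313 + 4234\right) \left(\frac{1}{2} \cdot \frac{1}{3} \left(-58\right) + 1108\right) = 7547 \left(- \frac{29}{3} + 1108\right) = 7547 \cdot \frac{3295}{3} = \frac{24867365}{3}$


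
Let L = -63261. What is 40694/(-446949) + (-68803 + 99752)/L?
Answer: -1822996415/3141604521 ≈ -0.58028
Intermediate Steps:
40694/(-446949) + (-68803 + 99752)/L = 40694/(-446949) + (-68803 + 99752)/(-63261) = 40694*(-1/446949) + 30949*(-1/63261) = -40694/446949 - 30949/63261 = -1822996415/3141604521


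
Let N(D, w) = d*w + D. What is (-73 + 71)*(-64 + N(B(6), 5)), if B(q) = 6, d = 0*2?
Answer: 116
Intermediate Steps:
d = 0
N(D, w) = D (N(D, w) = 0*w + D = 0 + D = D)
(-73 + 71)*(-64 + N(B(6), 5)) = (-73 + 71)*(-64 + 6) = -2*(-58) = 116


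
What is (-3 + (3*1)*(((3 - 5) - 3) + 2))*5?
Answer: -60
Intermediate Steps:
(-3 + (3*1)*(((3 - 5) - 3) + 2))*5 = (-3 + 3*((-2 - 3) + 2))*5 = (-3 + 3*(-5 + 2))*5 = (-3 + 3*(-3))*5 = (-3 - 9)*5 = -12*5 = -60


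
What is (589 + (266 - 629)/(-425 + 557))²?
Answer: 5499025/16 ≈ 3.4369e+5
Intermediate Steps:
(589 + (266 - 629)/(-425 + 557))² = (589 - 363/132)² = (589 - 363*1/132)² = (589 - 11/4)² = (2345/4)² = 5499025/16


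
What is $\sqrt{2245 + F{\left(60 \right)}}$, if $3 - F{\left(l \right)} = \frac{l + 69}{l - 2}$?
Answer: $\frac{\sqrt{7554790}}{58} \approx 47.39$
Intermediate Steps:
$F{\left(l \right)} = 3 - \frac{69 + l}{-2 + l}$ ($F{\left(l \right)} = 3 - \frac{l + 69}{l - 2} = 3 - \frac{69 + l}{-2 + l}$)
$\sqrt{2245 + F{\left(60 \right)}} = \sqrt{2245 + \frac{-75 + 2 \cdot 60}{-2 + 60}} = \sqrt{2245 + \frac{-75 + 120}{58}} = \sqrt{2245 + \frac{1}{58} \cdot 45} = \sqrt{2245 + \frac{45}{58}} = \sqrt{\frac{130255}{58}} = \frac{\sqrt{7554790}}{58}$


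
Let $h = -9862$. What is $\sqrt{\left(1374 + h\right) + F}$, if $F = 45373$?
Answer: $\sqrt{36885} \approx 192.05$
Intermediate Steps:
$\sqrt{\left(1374 + h\right) + F} = \sqrt{\left(1374 - 9862\right) + 45373} = \sqrt{-8488 + 45373} = \sqrt{36885}$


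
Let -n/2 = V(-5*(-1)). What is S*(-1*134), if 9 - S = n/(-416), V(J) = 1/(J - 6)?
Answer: -125491/104 ≈ -1206.6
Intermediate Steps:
V(J) = 1/(-6 + J)
n = 2 (n = -2/(-6 - 5*(-1)) = -2/(-6 + 5) = -2/(-1) = -2*(-1) = 2)
S = 1873/208 (S = 9 - 2/(-416) = 9 - 2*(-1)/416 = 9 - 1*(-1/208) = 9 + 1/208 = 1873/208 ≈ 9.0048)
S*(-1*134) = 1873*(-1*134)/208 = (1873/208)*(-134) = -125491/104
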